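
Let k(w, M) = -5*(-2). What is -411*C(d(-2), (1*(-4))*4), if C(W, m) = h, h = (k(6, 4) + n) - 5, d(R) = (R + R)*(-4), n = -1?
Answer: -1644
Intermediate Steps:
k(w, M) = 10
d(R) = -8*R (d(R) = (2*R)*(-4) = -8*R)
h = 4 (h = (10 - 1) - 5 = 9 - 5 = 4)
C(W, m) = 4
-411*C(d(-2), (1*(-4))*4) = -411*4 = -1644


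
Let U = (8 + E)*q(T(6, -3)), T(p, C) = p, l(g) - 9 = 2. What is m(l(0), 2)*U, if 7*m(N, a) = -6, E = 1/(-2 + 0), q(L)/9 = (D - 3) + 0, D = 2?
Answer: 405/7 ≈ 57.857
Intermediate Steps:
l(g) = 11 (l(g) = 9 + 2 = 11)
q(L) = -9 (q(L) = 9*((2 - 3) + 0) = 9*(-1 + 0) = 9*(-1) = -9)
E = -½ (E = 1/(-2) = -½ ≈ -0.50000)
m(N, a) = -6/7 (m(N, a) = (⅐)*(-6) = -6/7)
U = -135/2 (U = (8 - ½)*(-9) = (15/2)*(-9) = -135/2 ≈ -67.500)
m(l(0), 2)*U = -6/7*(-135/2) = 405/7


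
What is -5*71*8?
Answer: -2840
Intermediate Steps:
-5*71*8 = -355*8 = -2840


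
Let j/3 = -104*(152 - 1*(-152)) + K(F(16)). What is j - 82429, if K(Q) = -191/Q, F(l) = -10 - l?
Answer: -4608629/26 ≈ -1.7726e+5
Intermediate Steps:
j = -2465475/26 (j = 3*(-104*(152 - 1*(-152)) - 191/(-10 - 1*16)) = 3*(-104*(152 + 152) - 191/(-10 - 16)) = 3*(-104*304 - 191/(-26)) = 3*(-31616 - 191*(-1/26)) = 3*(-31616 + 191/26) = 3*(-821825/26) = -2465475/26 ≈ -94826.)
j - 82429 = -2465475/26 - 82429 = -4608629/26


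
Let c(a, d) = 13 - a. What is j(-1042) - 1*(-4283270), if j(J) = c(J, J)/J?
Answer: 4463166285/1042 ≈ 4.2833e+6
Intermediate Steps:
j(J) = (13 - J)/J
j(-1042) - 1*(-4283270) = (13 - 1*(-1042))/(-1042) - 1*(-4283270) = -(13 + 1042)/1042 + 4283270 = -1/1042*1055 + 4283270 = -1055/1042 + 4283270 = 4463166285/1042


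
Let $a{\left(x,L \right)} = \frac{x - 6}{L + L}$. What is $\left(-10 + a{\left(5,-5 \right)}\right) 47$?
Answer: $- \frac{4653}{10} \approx -465.3$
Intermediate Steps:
$a{\left(x,L \right)} = \frac{-6 + x}{2 L}$
$\left(-10 + a{\left(5,-5 \right)}\right) 47 = \left(-10 + \frac{-6 + 5}{2 \left(-5\right)}\right) 47 = \left(-10 + \frac{1}{2} \left(- \frac{1}{5}\right) \left(-1\right)\right) 47 = \left(-10 + \frac{1}{10}\right) 47 = \left(- \frac{99}{10}\right) 47 = - \frac{4653}{10}$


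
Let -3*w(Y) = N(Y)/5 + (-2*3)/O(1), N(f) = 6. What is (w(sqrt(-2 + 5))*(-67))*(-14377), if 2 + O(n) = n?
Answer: -11559108/5 ≈ -2.3118e+6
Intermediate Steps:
O(n) = -2 + n
w(Y) = -12/5 (w(Y) = -(6/5 + (-2*3)/(-2 + 1))/3 = -(6*(1/5) - 6/(-1))/3 = -(6/5 - 6*(-1))/3 = -(6/5 + 6)/3 = -1/3*36/5 = -12/5)
(w(sqrt(-2 + 5))*(-67))*(-14377) = -12/5*(-67)*(-14377) = (804/5)*(-14377) = -11559108/5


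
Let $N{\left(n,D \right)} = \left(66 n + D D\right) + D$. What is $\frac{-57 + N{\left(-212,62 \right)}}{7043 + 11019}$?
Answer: $- \frac{10143}{18062} \approx -0.56157$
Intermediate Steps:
$N{\left(n,D \right)} = D + D^{2} + 66 n$ ($N{\left(n,D \right)} = \left(66 n + D^{2}\right) + D = \left(D^{2} + 66 n\right) + D = D + D^{2} + 66 n$)
$\frac{-57 + N{\left(-212,62 \right)}}{7043 + 11019} = \frac{-57 + \left(62 + 62^{2} + 66 \left(-212\right)\right)}{7043 + 11019} = \frac{-57 + \left(62 + 3844 - 13992\right)}{18062} = \left(-57 - 10086\right) \frac{1}{18062} = \left(-10143\right) \frac{1}{18062} = - \frac{10143}{18062}$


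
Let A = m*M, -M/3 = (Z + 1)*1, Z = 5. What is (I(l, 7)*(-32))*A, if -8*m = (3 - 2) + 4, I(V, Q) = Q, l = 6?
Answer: -2520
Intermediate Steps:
M = -18 (M = -3*(5 + 1) = -18 ≈ -18.000)
m = -5/8 (m = -((3 - 2) + 4)/8 = -(1 + 4)/8 = -1/8*5 = -5/8 ≈ -0.62500)
A = 45/4 (A = -5/8*(-18) = 45/4 ≈ 11.250)
(I(l, 7)*(-32))*A = (7*(-32))*(45/4) = -224*45/4 = -2520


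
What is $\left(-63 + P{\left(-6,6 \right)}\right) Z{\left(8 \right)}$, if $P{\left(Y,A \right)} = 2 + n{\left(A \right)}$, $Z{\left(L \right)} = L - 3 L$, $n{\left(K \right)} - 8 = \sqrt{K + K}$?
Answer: $848 - 32 \sqrt{3} \approx 792.57$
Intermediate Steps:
$n{\left(K \right)} = 8 + \sqrt{2} \sqrt{K}$ ($n{\left(K \right)} = 8 + \sqrt{K + K} = 8 + \sqrt{2 K} = 8 + \sqrt{2} \sqrt{K}$)
$Z{\left(L \right)} = - 2 L$
$P{\left(Y,A \right)} = 10 + \sqrt{2} \sqrt{A}$ ($P{\left(Y,A \right)} = 2 + \left(8 + \sqrt{2} \sqrt{A}\right) = 10 + \sqrt{2} \sqrt{A}$)
$\left(-63 + P{\left(-6,6 \right)}\right) Z{\left(8 \right)} = \left(-63 + \left(10 + \sqrt{2} \sqrt{6}\right)\right) \left(\left(-2\right) 8\right) = \left(-63 + \left(10 + 2 \sqrt{3}\right)\right) \left(-16\right) = \left(-53 + 2 \sqrt{3}\right) \left(-16\right) = 848 - 32 \sqrt{3}$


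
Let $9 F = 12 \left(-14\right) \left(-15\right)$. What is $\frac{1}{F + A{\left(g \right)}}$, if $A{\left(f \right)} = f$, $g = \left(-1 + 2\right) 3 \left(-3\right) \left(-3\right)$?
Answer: $\frac{1}{307} \approx 0.0032573$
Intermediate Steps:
$g = 27$ ($g = 1 \cdot 3 \left(-3\right) \left(-3\right) = 3 \left(-3\right) \left(-3\right) = \left(-9\right) \left(-3\right) = 27$)
$F = 280$ ($F = \frac{12 \left(-14\right) \left(-15\right)}{9} = \frac{\left(-168\right) \left(-15\right)}{9} = \frac{1}{9} \cdot 2520 = 280$)
$\frac{1}{F + A{\left(g \right)}} = \frac{1}{280 + 27} = \frac{1}{307}$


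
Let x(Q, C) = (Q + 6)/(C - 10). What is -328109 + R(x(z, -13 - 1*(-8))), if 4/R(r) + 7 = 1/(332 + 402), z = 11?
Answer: -1685498869/5137 ≈ -3.2811e+5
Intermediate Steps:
x(Q, C) = (6 + Q)/(-10 + C)
R(r) = -2936/5137 (R(r) = 4/(-7 + 1/(332 + 402)) = 4/(-7 + 1/734) = 4/(-5137/734) = 4*(-734/5137) = -2936/5137)
-328109 + R(x(z, -13 - 1*(-8))) = -328109 - 2936/5137 = -1685498869/5137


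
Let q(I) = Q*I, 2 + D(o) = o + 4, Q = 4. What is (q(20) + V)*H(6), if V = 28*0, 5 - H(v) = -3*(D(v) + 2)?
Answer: 2800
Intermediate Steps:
D(o) = 2 + o (D(o) = -2 + (o + 4) = -2 + (4 + o) = 2 + o)
H(v) = 17 + 3*v (H(v) = 5 - (-3)*((2 + v) + 2) = 5 - (-3)*(4 + v) = 5 - (-12 - 3*v) = 5 + (12 + 3*v) = 17 + 3*v)
q(I) = 4*I
V = 0
(q(20) + V)*H(6) = (4*20 + 0)*(17 + 3*6) = (80 + 0)*(17 + 18) = 80*35 = 2800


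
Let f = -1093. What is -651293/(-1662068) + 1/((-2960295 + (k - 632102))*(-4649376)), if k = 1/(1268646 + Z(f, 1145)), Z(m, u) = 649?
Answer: 181678854086967878077937/463635582839938999004352 ≈ 0.39186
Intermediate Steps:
k = 1/1269295 (k = 1/(1268646 + 649) = 1/1269295 ≈ 7.8784e-7)
-651293/(-1662068) + 1/((-2960295 + (k - 632102))*(-4649376)) = -651293/(-1662068) + 1/((-2960295 + (1/1269295 - 632102))*(-4649376)) = -651293*(-1/1662068) - 1/4649376/(-2960295 - 802323908089/1269295) = 651293/1662068 - 1/4649376/(-4559811550114/1269295) = 651293/1662068 - 1269295/4559811550114*(-1/4649376) = 651293/1662068 + 66805/1115804125559096256 = 181678854086967878077937/463635582839938999004352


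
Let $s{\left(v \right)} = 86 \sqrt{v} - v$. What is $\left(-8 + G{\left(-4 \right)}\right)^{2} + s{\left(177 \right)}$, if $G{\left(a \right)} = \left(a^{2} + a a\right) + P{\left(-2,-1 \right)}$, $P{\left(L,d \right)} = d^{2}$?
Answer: $448 + 86 \sqrt{177} \approx 1592.2$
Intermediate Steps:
$G{\left(a \right)} = 1 + 2 a^{2}$ ($G{\left(a \right)} = \left(a^{2} + a a\right) + \left(-1\right)^{2} = \left(a^{2} + a^{2}\right) + 1 = 2 a^{2} + 1 = 1 + 2 a^{2}$)
$s{\left(v \right)} = - v + 86 \sqrt{v}$
$\left(-8 + G{\left(-4 \right)}\right)^{2} + s{\left(177 \right)} = \left(-8 + \left(1 + 2 \left(-4\right)^{2}\right)\right)^{2} + \left(\left(-1\right) 177 + 86 \sqrt{177}\right) = \left(-8 + \left(1 + 2 \cdot 16\right)\right)^{2} - \left(177 - 86 \sqrt{177}\right) = \left(-8 + \left(1 + 32\right)\right)^{2} - \left(177 - 86 \sqrt{177}\right) = \left(-8 + 33\right)^{2} - \left(177 - 86 \sqrt{177}\right) = 25^{2} - \left(177 - 86 \sqrt{177}\right) = 625 - \left(177 - 86 \sqrt{177}\right) = 448 + 86 \sqrt{177}$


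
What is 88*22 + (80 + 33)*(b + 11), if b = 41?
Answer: 7812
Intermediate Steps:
88*22 + (80 + 33)*(b + 11) = 88*22 + (80 + 33)*(41 + 11) = 1936 + 113*52 = 1936 + 5876 = 7812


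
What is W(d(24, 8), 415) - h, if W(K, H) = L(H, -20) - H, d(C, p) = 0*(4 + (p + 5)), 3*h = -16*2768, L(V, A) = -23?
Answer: 42974/3 ≈ 14325.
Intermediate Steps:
h = -44288/3 (h = (-16*2768)/3 = (⅓)*(-44288) = -44288/3 ≈ -14763.)
d(C, p) = 0 (d(C, p) = 0*(4 + (5 + p)) = 0*(9 + p) = 0)
W(K, H) = -23 - H
W(d(24, 8), 415) - h = (-23 - 1*415) - 1*(-44288/3) = (-23 - 415) + 44288/3 = -438 + 44288/3 = 42974/3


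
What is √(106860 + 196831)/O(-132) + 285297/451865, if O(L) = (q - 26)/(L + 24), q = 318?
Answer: 285297/451865 - 27*√303691/73 ≈ -203.19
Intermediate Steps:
O(L) = 292/(24 + L) (O(L) = (318 - 26)/(L + 24) = 292/(24 + L))
√(106860 + 196831)/O(-132) + 285297/451865 = √(106860 + 196831)/((292/(24 - 132))) + 285297/451865 = √303691/((292/(-108))) + 285297*(1/451865) = √303691/((292*(-1/108))) + 285297/451865 = √303691/(-73/27) + 285297/451865 = √303691*(-27/73) + 285297/451865 = -27*√303691/73 + 285297/451865 = 285297/451865 - 27*√303691/73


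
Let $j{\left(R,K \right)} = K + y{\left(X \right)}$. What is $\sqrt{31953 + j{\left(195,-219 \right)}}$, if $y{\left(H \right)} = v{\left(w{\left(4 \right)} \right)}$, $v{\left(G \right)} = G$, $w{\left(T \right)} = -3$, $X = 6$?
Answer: $\sqrt{31731} \approx 178.13$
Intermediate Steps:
$y{\left(H \right)} = -3$
$j{\left(R,K \right)} = -3 + K$ ($j{\left(R,K \right)} = K - 3 = -3 + K$)
$\sqrt{31953 + j{\left(195,-219 \right)}} = \sqrt{31953 - 222} = \sqrt{31731}$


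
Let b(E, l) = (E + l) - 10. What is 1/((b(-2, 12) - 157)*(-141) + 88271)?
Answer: 1/110408 ≈ 9.0573e-6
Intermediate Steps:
b(E, l) = -10 + E + l
1/((b(-2, 12) - 157)*(-141) + 88271) = 1/(((-10 - 2 + 12) - 157)*(-141) + 88271) = 1/((0 - 157)*(-141) + 88271) = 1/(-157*(-141) + 88271) = 1/(22137 + 88271) = 1/110408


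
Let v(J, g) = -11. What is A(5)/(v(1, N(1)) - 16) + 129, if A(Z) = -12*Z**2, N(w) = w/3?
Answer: 1261/9 ≈ 140.11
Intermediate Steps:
N(w) = w/3 (N(w) = w*(1/3) = w/3)
A(5)/(v(1, N(1)) - 16) + 129 = (-12*5**2)/(-11 - 16) + 129 = -12*25/(-27) + 129 = -300*(-1/27) + 129 = 100/9 + 129 = 1261/9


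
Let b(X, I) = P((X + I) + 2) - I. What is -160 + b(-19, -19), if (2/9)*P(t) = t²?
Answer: 5691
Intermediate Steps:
P(t) = 9*t²/2
b(X, I) = -I + 9*(2 + I + X)²/2 (b(X, I) = 9*((X + I) + 2)²/2 - I = 9*((I + X) + 2)²/2 - I = 9*(2 + I + X)²/2 - I = -I + 9*(2 + I + X)²/2)
-160 + b(-19, -19) = -160 + (-1*(-19) + 9*(2 - 19 - 19)²/2) = -160 + (19 + (9/2)*(-36)²) = -160 + (19 + (9/2)*1296) = -160 + (19 + 5832) = -160 + 5851 = 5691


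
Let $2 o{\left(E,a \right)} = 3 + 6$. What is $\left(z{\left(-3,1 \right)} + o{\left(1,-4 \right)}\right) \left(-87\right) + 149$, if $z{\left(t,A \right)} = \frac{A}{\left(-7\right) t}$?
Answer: $- \frac{3453}{14} \approx -246.64$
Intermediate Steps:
$z{\left(t,A \right)} = - \frac{A}{7 t}$ ($z{\left(t,A \right)} = A \left(- \frac{1}{7 t}\right) = - \frac{A}{7 t}$)
$o{\left(E,a \right)} = \frac{9}{2}$ ($o{\left(E,a \right)} = \frac{3 + 6}{2} = \frac{1}{2} \cdot 9 = \frac{9}{2}$)
$\left(z{\left(-3,1 \right)} + o{\left(1,-4 \right)}\right) \left(-87\right) + 149 = \left(\left(- \frac{1}{7}\right) 1 \frac{1}{-3} + \frac{9}{2}\right) \left(-87\right) + 149 = \left(\left(- \frac{1}{7}\right) 1 \left(- \frac{1}{3}\right) + \frac{9}{2}\right) \left(-87\right) + 149 = \left(\frac{1}{21} + \frac{9}{2}\right) \left(-87\right) + 149 = \frac{191}{42} \left(-87\right) + 149 = - \frac{5539}{14} + 149 = - \frac{3453}{14}$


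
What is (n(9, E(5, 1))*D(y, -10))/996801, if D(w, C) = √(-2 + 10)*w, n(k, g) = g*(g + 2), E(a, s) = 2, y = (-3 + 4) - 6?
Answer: -80*√2/996801 ≈ -0.00011350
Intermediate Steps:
y = -5 (y = 1 - 6 = -5)
n(k, g) = g*(2 + g)
D(w, C) = 2*w*√2 (D(w, C) = √8*w = (2*√2)*w = 2*w*√2)
(n(9, E(5, 1))*D(y, -10))/996801 = ((2*(2 + 2))*(2*(-5)*√2))/996801 = ((2*4)*(-10*√2))*(1/996801) = (8*(-10*√2))*(1/996801) = -80*√2*(1/996801) = -80*√2/996801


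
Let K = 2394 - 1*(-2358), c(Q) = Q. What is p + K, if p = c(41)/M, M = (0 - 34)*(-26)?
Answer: 4200809/884 ≈ 4752.0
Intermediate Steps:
M = 884 (M = -34*(-26) = 884)
p = 41/884 ≈ 0.046380
K = 4752 (K = 2394 + 2358 = 4752)
p + K = 41/884 + 4752 = 4200809/884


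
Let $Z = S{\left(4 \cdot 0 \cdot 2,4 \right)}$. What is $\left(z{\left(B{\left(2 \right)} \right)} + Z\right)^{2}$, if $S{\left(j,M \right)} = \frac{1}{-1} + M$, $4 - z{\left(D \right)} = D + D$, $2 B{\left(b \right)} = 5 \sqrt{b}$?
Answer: $99 - 70 \sqrt{2} \approx 0.0050506$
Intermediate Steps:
$B{\left(b \right)} = \frac{5 \sqrt{b}}{2}$
$z{\left(D \right)} = 4 - 2 D$ ($z{\left(D \right)} = 4 - \left(D + D\right) = 4 - 2 D$)
$S{\left(j,M \right)} = -1 + M$
$Z = 3$ ($Z = -1 + 4 = 3$)
$\left(z{\left(B{\left(2 \right)} \right)} + Z\right)^{2} = \left(\left(4 - 2 \frac{5 \sqrt{2}}{2}\right) + 3\right)^{2} = \left(\left(4 - 5 \sqrt{2}\right) + 3\right)^{2} = \left(7 - 5 \sqrt{2}\right)^{2}$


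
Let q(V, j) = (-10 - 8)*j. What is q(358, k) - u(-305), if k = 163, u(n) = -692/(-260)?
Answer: -190883/65 ≈ -2936.7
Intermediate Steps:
u(n) = 173/65 (u(n) = -692*(-1/260) = 173/65)
q(V, j) = -18*j
q(358, k) - u(-305) = -18*163 - 1*173/65 = -2934 - 173/65 = -190883/65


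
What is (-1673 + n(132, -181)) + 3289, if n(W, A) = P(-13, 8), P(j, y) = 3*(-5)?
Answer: 1601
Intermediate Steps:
P(j, y) = -15
n(W, A) = -15
(-1673 + n(132, -181)) + 3289 = (-1673 - 15) + 3289 = -1688 + 3289 = 1601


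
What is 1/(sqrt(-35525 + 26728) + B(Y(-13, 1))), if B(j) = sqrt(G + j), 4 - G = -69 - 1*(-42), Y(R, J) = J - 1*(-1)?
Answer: 1/(sqrt(33) + I*sqrt(8797)) ≈ 0.00065057 - 0.010622*I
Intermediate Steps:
Y(R, J) = 1 + J (Y(R, J) = J + 1 = 1 + J)
G = 31 (G = 4 - (-69 - 1*(-42)) = 4 - (-69 + 42) = 4 - 1*(-27) = 4 + 27 = 31)
B(j) = sqrt(31 + j)
1/(sqrt(-35525 + 26728) + B(Y(-13, 1))) = 1/(sqrt(-35525 + 26728) + sqrt(31 + (1 + 1))) = 1/(sqrt(-8797) + sqrt(31 + 2)) = 1/(I*sqrt(8797) + sqrt(33)) = 1/(sqrt(33) + I*sqrt(8797))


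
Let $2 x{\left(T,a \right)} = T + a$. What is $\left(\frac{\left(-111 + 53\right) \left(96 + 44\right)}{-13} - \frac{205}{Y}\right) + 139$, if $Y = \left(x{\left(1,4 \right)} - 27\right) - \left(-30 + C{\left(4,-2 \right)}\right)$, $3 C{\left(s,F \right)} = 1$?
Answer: $\frac{291747}{403} \approx 723.94$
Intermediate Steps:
$C{\left(s,F \right)} = \frac{1}{3}$ ($C{\left(s,F \right)} = \frac{1}{3} \cdot 1 = \frac{1}{3}$)
$x{\left(T,a \right)} = \frac{T}{2} + \frac{a}{2}$ ($x{\left(T,a \right)} = \frac{T + a}{2} = \frac{T}{2} + \frac{a}{2}$)
$Y = \frac{31}{6}$ ($Y = \left(\left(\frac{1}{2} \cdot 1 + \frac{1}{2} \cdot 4\right) - 27\right) - \left(-30 + \frac{1}{3}\right) = \left(\left(\frac{1}{2} + 2\right) - 27\right) - - \frac{89}{3} = \left(\frac{5}{2} - 27\right) + \frac{89}{3} = - \frac{49}{2} + \frac{89}{3} = \frac{31}{6} \approx 5.1667$)
$\left(\frac{\left(-111 + 53\right) \left(96 + 44\right)}{-13} - \frac{205}{Y}\right) + 139 = \left(\frac{\left(-111 + 53\right) \left(96 + 44\right)}{-13} - \frac{205}{\frac{31}{6}}\right) + 139 = \left(\left(-58\right) 140 \left(- \frac{1}{13}\right) - \frac{1230}{31}\right) + 139 = \left(\left(-8120\right) \left(- \frac{1}{13}\right) - \frac{1230}{31}\right) + 139 = \left(\frac{8120}{13} - \frac{1230}{31}\right) + 139 = \frac{235730}{403} + 139 = \frac{291747}{403}$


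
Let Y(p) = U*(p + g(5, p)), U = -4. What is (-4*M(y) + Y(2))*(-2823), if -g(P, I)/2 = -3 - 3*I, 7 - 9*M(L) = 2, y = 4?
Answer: 696340/3 ≈ 2.3211e+5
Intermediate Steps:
M(L) = 5/9 (M(L) = 7/9 - ⅑*2 = 7/9 - 2/9 = 5/9)
g(P, I) = 6 + 6*I (g(P, I) = -2*(-3 - 3*I) = 6 + 6*I)
Y(p) = -24 - 28*p (Y(p) = -4*(p + (6 + 6*p)) = -4*(6 + 7*p) = -24 - 28*p)
(-4*M(y) + Y(2))*(-2823) = (-4*5/9 + (-24 - 28*2))*(-2823) = (-20/9 + (-24 - 56))*(-2823) = (-20/9 - 80)*(-2823) = -740/9*(-2823) = 696340/3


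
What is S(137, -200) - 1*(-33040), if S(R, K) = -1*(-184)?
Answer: 33224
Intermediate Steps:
S(R, K) = 184
S(137, -200) - 1*(-33040) = 184 - 1*(-33040) = 184 + 33040 = 33224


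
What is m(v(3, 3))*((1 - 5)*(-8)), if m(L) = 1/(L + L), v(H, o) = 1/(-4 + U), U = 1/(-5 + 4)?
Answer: -80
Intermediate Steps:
U = -1 (U = 1/(-1) = -1)
v(H, o) = -1/5 (v(H, o) = 1/(-4 - 1) = 1/(-5) = -1/5)
m(L) = 1/(2*L)
m(v(3, 3))*((1 - 5)*(-8)) = (1/(2*(-1/5)))*((1 - 5)*(-8)) = ((1/2)*(-5))*(-4*(-8)) = -5/2*32 = -80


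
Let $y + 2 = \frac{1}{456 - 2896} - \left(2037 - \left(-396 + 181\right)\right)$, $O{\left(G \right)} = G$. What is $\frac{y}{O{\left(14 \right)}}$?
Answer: $- \frac{5499761}{34160} \approx -161.0$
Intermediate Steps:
$y = - \frac{5499761}{2440}$ ($y = -2 - \left(2037 - \frac{1}{456 - 2896} - \left(-396 + 181\right)\right) = -2 - \left(2037 + 215 + \frac{1}{2440}\right) = -2 - \frac{5494881}{2440} = - \frac{5499761}{2440} \approx -2254.0$)
$\frac{y}{O{\left(14 \right)}} = - \frac{5499761}{2440 \cdot 14} = \left(- \frac{5499761}{2440}\right) \frac{1}{14} = - \frac{5499761}{34160}$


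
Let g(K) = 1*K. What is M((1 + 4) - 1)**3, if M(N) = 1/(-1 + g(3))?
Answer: 1/8 ≈ 0.12500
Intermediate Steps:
g(K) = K
M(N) = 1/2 (M(N) = 1/(-1 + 3) = 1/2)
M((1 + 4) - 1)**3 = (1/2)**3 = 1/8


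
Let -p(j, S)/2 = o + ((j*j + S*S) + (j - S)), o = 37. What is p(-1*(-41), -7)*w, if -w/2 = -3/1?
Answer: -21780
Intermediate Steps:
w = 6 (w = -(-6)/1 = -(-6) = -2*(-3) = 6)
p(j, S) = -74 - 2*j - 2*S**2 - 2*j**2 + 2*S (p(j, S) = -2*(37 + ((j*j + S*S) + (j - S))) = -2*(37 + ((j**2 + S**2) + (j - S))) = -2*(37 + ((S**2 + j**2) + (j - S))) = -2*(37 + (j + S**2 + j**2 - S)) = -2*(37 + j + S**2 + j**2 - S) = -74 - 2*j - 2*S**2 - 2*j**2 + 2*S)
p(-1*(-41), -7)*w = (-74 - (-2)*(-41) - 2*(-7)**2 - 2*(-1*(-41))**2 + 2*(-7))*6 = (-74 - 2*41 - 2*49 - 2*41**2 - 14)*6 = (-74 - 82 - 98 - 2*1681 - 14)*6 = (-74 - 82 - 98 - 3362 - 14)*6 = -3630*6 = -21780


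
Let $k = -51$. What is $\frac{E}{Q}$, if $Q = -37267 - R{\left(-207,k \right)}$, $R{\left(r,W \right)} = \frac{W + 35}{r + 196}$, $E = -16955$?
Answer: $\frac{186505}{409953} \approx 0.45494$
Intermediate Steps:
$R{\left(r,W \right)} = \frac{35 + W}{196 + r}$
$Q = - \frac{409953}{11}$ ($Q = -37267 - \frac{35 - 51}{196 - 207} = -37267 - \frac{1}{-11} \left(-16\right) = -37267 - \left(- \frac{1}{11}\right) \left(-16\right) = -37267 - \frac{16}{11} = - \frac{409953}{11} \approx -37268.0$)
$\frac{E}{Q} = - \frac{16955}{- \frac{409953}{11}} = \left(-16955\right) \left(- \frac{11}{409953}\right) = \frac{186505}{409953}$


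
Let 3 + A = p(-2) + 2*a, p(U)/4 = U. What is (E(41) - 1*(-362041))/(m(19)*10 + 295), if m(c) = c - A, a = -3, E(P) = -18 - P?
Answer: 361982/655 ≈ 552.64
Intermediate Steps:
p(U) = 4*U
A = -17 (A = -3 + (4*(-2) + 2*(-3)) = -3 + (-8 - 6) = -3 - 14 = -17)
m(c) = 17 + c (m(c) = c - 1*(-17) = c + 17 = 17 + c)
(E(41) - 1*(-362041))/(m(19)*10 + 295) = ((-18 - 1*41) - 1*(-362041))/((17 + 19)*10 + 295) = ((-18 - 41) + 362041)/(36*10 + 295) = (-59 + 362041)/(360 + 295) = 361982/655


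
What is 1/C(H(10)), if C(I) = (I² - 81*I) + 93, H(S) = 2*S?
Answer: -1/1127 ≈ -0.00088731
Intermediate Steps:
C(I) = 93 + I² - 81*I
1/C(H(10)) = 1/(93 + (2*10)² - 162*10) = 1/(93 + 20² - 81*20) = 1/(93 + 400 - 1620) = 1/(-1127) = -1/1127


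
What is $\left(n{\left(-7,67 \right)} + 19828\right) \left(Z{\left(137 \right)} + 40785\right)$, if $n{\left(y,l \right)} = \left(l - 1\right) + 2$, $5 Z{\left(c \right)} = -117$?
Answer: $\frac{4054963968}{5} \approx 8.1099 \cdot 10^{8}$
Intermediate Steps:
$Z{\left(c \right)} = - \frac{117}{5}$ ($Z{\left(c \right)} = \frac{1}{5} \left(-117\right) = - \frac{117}{5}$)
$n{\left(y,l \right)} = 1 + l$ ($n{\left(y,l \right)} = \left(-1 + l\right) + 2 = 1 + l$)
$\left(n{\left(-7,67 \right)} + 19828\right) \left(Z{\left(137 \right)} + 40785\right) = \left(\left(1 + 67\right) + 19828\right) \left(- \frac{117}{5} + 40785\right) = \left(68 + 19828\right) \frac{203808}{5} = 19896 \cdot \frac{203808}{5} = \frac{4054963968}{5}$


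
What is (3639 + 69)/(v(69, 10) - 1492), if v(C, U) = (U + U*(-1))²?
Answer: -927/373 ≈ -2.4853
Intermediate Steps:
v(C, U) = 0 (v(C, U) = (U - U)² = 0² = 0)
(3639 + 69)/(v(69, 10) - 1492) = (3639 + 69)/(0 - 1492) = 3708/(-1492) = 3708*(-1/1492) = -927/373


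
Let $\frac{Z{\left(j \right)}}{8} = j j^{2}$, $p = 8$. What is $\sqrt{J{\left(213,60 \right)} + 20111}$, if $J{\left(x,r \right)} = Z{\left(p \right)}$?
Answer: $\sqrt{24207} \approx 155.59$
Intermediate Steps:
$Z{\left(j \right)} = 8 j^{3}$ ($Z{\left(j \right)} = 8 j j^{2} = 8 j^{3}$)
$J{\left(x,r \right)} = 4096$ ($J{\left(x,r \right)} = 8 \cdot 8^{3} = 8 \cdot 512 = 4096$)
$\sqrt{J{\left(213,60 \right)} + 20111} = \sqrt{4096 + 20111} = \sqrt{24207}$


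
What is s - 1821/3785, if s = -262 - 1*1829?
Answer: -7916256/3785 ≈ -2091.5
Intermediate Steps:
s = -2091 (s = -262 - 1829 = -2091)
s - 1821/3785 = -2091 - 1821/3785 = -7916256/3785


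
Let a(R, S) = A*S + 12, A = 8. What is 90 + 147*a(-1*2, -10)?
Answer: -9906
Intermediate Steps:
a(R, S) = 12 + 8*S (a(R, S) = 8*S + 12 = 12 + 8*S)
90 + 147*a(-1*2, -10) = 90 + 147*(12 + 8*(-10)) = 90 + 147*(12 - 80) = 90 + 147*(-68) = 90 - 9996 = -9906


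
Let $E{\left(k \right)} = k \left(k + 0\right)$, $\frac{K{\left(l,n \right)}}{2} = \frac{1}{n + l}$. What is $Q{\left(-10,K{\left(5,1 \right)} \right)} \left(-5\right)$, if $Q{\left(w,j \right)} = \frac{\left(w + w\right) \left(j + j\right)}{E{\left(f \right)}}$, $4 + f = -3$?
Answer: $\frac{200}{147} \approx 1.3605$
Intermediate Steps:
$f = -7$ ($f = -4 - 3 = -7$)
$K{\left(l,n \right)} = \frac{2}{l + n}$ ($K{\left(l,n \right)} = \frac{2}{n + l} = \frac{2}{l + n}$)
$E{\left(k \right)} = k^{2}$ ($E{\left(k \right)} = k k = k^{2}$)
$Q{\left(w,j \right)} = \frac{4 j w}{49}$ ($Q{\left(w,j \right)} = \frac{\left(w + w\right) \left(j + j\right)}{\left(-7\right)^{2}} = \frac{2 w 2 j}{49} = 4 j w \frac{1}{49} = \frac{4 j w}{49}$)
$Q{\left(-10,K{\left(5,1 \right)} \right)} \left(-5\right) = \frac{4}{49} \frac{2}{5 + 1} \left(-10\right) \left(-5\right) = \frac{4}{49} \cdot \frac{2}{6} \left(-10\right) \left(-5\right) = \frac{4}{49} \cdot 2 \cdot \frac{1}{6} \left(-10\right) \left(-5\right) = \frac{4}{49} \cdot \frac{1}{3} \left(-10\right) \left(-5\right) = \left(- \frac{40}{147}\right) \left(-5\right) = \frac{200}{147}$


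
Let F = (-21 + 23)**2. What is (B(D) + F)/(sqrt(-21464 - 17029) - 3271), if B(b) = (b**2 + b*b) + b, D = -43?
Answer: -11968589/10737934 - 10977*I*sqrt(4277)/10737934 ≈ -1.1146 - 0.066855*I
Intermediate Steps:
F = 4 (F = 2**2 = 4)
B(b) = b + 2*b**2 (B(b) = (b**2 + b**2) + b = 2*b**2 + b = b + 2*b**2)
(B(D) + F)/(sqrt(-21464 - 17029) - 3271) = (-43*(1 + 2*(-43)) + 4)/(sqrt(-21464 - 17029) - 3271) = (-43*(1 - 86) + 4)/(sqrt(-38493) - 3271) = (-43*(-85) + 4)/(3*I*sqrt(4277) - 3271) = (3655 + 4)/(-3271 + 3*I*sqrt(4277)) = 3659/(-3271 + 3*I*sqrt(4277))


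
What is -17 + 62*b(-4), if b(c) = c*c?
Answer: 975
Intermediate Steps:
b(c) = c²
-17 + 62*b(-4) = -17 + 62*(-4)² = -17 + 62*16 = -17 + 992 = 975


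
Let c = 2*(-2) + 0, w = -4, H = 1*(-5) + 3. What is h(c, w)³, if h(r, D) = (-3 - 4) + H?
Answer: -729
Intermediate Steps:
H = -2 (H = -5 + 3 = -2)
c = -4 (c = -4 + 0 = -4)
h(r, D) = -9 (h(r, D) = (-3 - 4) - 2 = -7 - 2 = -9)
h(c, w)³ = (-9)³ = -729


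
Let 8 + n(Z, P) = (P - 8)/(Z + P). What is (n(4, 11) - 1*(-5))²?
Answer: 196/25 ≈ 7.8400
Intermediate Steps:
n(Z, P) = -8 + (-8 + P)/(P + Z) (n(Z, P) = -8 + (P - 8)/(Z + P) = -8 + (-8 + P)/(P + Z))
(n(4, 11) - 1*(-5))² = ((-8 - 8*4 - 7*11)/(11 + 4) - 1*(-5))² = ((-8 - 32 - 77)/15 + 5)² = ((1/15)*(-117) + 5)² = (-39/5 + 5)² = (-14/5)² = 196/25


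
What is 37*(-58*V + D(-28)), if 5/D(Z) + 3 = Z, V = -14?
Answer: 931179/31 ≈ 30038.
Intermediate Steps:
D(Z) = 5/(-3 + Z)
37*(-58*V + D(-28)) = 37*(-58*(-14) + 5/(-3 - 28)) = 37*(812 + 5/(-31)) = 37*(812 + 5*(-1/31)) = 37*(812 - 5/31) = 37*(25167/31) = 931179/31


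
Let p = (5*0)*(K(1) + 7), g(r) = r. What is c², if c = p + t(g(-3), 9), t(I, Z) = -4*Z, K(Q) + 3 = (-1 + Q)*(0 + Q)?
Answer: 1296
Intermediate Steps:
K(Q) = -3 + Q*(-1 + Q) (K(Q) = -3 + (-1 + Q)*(0 + Q) = -3 + (-1 + Q)*Q = -3 + Q*(-1 + Q))
p = 0 (p = (5*0)*((-3 + 1² - 1*1) + 7) = 0*((-3 + 1 - 1) + 7) = 0*(-3 + 7) = 0*4 = 0)
c = -36 (c = 0 - 4*9 = 0 - 36 = -36)
c² = (-36)² = 1296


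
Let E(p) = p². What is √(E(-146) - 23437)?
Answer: I*√2121 ≈ 46.054*I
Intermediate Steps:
√(E(-146) - 23437) = √((-146)² - 23437) = √(21316 - 23437) = √(-2121) = I*√2121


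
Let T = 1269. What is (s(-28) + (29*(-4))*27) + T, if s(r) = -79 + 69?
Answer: -1873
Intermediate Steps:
s(r) = -10
(s(-28) + (29*(-4))*27) + T = (-10 + (29*(-4))*27) + 1269 = (-10 - 116*27) + 1269 = (-10 - 3132) + 1269 = -3142 + 1269 = -1873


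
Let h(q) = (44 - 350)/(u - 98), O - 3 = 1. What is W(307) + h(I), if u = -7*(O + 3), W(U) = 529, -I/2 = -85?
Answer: 26023/49 ≈ 531.08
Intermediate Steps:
O = 4 (O = 3 + 1 = 4)
I = 170 (I = -2*(-85) = 170)
u = -49 (u = -7*(4 + 3) = -7*7 = -49)
h(q) = 102/49 (h(q) = (44 - 350)/(-49 - 98) = -306/(-147) = -306*(-1/147) = 102/49)
W(307) + h(I) = 529 + 102/49 = 26023/49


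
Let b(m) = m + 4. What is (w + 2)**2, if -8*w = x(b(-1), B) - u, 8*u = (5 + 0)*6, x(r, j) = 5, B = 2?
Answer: 3481/1024 ≈ 3.3994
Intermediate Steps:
b(m) = 4 + m
u = 15/4 (u = ((5 + 0)*6)/8 = (5*6)/8 = (1/8)*30 = 15/4 ≈ 3.7500)
w = -5/32 (w = -(5 - 1*15/4)/8 = -(5 - 15/4)/8 = -1/8*5/4 = -5/32 ≈ -0.15625)
(w + 2)**2 = (-5/32 + 2)**2 = (59/32)**2 = 3481/1024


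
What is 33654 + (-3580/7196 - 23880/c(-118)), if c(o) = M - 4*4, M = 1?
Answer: 63406659/1799 ≈ 35246.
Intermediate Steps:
c(o) = -15 (c(o) = 1 - 4*4 = 1 - 16 = -15)
33654 + (-3580/7196 - 23880/c(-118)) = 33654 + (-3580/7196 - 23880/(-15)) = 33654 + (-3580*1/7196 - 23880*(-1/15)) = 33654 + (-895/1799 + 1592) = 33654 + 2863113/1799 = 63406659/1799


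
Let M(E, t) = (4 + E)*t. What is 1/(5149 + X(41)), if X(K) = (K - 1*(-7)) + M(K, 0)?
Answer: 1/5197 ≈ 0.00019242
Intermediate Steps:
M(E, t) = t*(4 + E)
X(K) = 7 + K (X(K) = (K - 1*(-7)) + 0*(4 + K) = (K + 7) + 0 = (7 + K) + 0 = 7 + K)
1/(5149 + X(41)) = 1/(5149 + (7 + 41)) = 1/(5149 + 48) = 1/5197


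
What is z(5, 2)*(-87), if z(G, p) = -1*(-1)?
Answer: -87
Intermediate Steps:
z(G, p) = 1
z(5, 2)*(-87) = 1*(-87) = -87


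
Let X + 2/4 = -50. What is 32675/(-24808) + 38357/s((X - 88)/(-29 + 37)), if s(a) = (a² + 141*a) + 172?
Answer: -260072610661/12506978008 ≈ -20.794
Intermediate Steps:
X = -101/2 (X = -½ - 50 = -101/2 ≈ -50.500)
s(a) = 172 + a² + 141*a
32675/(-24808) + 38357/s((X - 88)/(-29 + 37)) = 32675/(-24808) + 38357/(172 + ((-101/2 - 88)/(-29 + 37))² + 141*((-101/2 - 88)/(-29 + 37))) = 32675*(-1/24808) + 38357/(172 + (-277/2/8)² + 141*(-277/2/8)) = -32675/24808 + 38357/(172 + (-277/2*⅛)² + 141*(-277/2*⅛)) = -32675/24808 + 38357/(172 + (-277/16)² + 141*(-277/16)) = -32675/24808 + 38357/(172 + 76729/256 - 39057/16) = -32675/24808 + 38357/(-504151/256) = -32675/24808 + 38357*(-256/504151) = -32675/24808 - 9819392/504151 = -260072610661/12506978008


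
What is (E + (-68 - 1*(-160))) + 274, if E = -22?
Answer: 344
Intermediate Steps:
(E + (-68 - 1*(-160))) + 274 = (-22 + (-68 - 1*(-160))) + 274 = (-22 + (-68 + 160)) + 274 = (-22 + 92) + 274 = 70 + 274 = 344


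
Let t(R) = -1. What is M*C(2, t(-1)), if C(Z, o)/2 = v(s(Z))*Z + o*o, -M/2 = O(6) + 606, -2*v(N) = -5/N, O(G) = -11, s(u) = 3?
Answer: -19040/3 ≈ -6346.7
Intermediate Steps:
v(N) = 5/(2*N) (v(N) = -(-5)/(2*N) = 5/(2*N))
M = -1190 (M = -2*(-11 + 606) = -2*595 = -1190)
C(Z, o) = 2*o² + 5*Z/3 (C(Z, o) = 2*(((5/2)/3)*Z + o*o) = 2*(((5/2)*(⅓))*Z + o²) = 2*(5*Z/6 + o²) = 2*(o² + 5*Z/6) = 2*o² + 5*Z/3)
M*C(2, t(-1)) = -1190*(2*(-1)² + (5/3)*2) = -1190*(2*1 + 10/3) = -1190*(2 + 10/3) = -1190*16/3 = -19040/3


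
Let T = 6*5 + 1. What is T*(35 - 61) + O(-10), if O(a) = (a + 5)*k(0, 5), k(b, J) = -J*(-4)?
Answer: -906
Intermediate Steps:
k(b, J) = 4*J
T = 31 (T = 30 + 1 = 31)
O(a) = 100 + 20*a (O(a) = (a + 5)*(4*5) = (5 + a)*20 = 100 + 20*a)
T*(35 - 61) + O(-10) = 31*(35 - 61) + (100 + 20*(-10)) = 31*(-26) + (100 - 200) = -806 - 100 = -906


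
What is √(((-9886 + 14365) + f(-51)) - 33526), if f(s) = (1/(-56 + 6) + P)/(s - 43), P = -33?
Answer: I*√6416404703/470 ≈ 170.43*I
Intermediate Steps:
f(s) = -1651/(50*(-43 + s)) (f(s) = (1/(-56 + 6) - 33)/(s - 43) = (1/(-50) - 33)/(-43 + s) = (-1/50 - 33)/(-43 + s) = -1651/(50*(-43 + s)))
√(((-9886 + 14365) + f(-51)) - 33526) = √(((-9886 + 14365) - 1651/(-2150 + 50*(-51))) - 33526) = √((4479 - 1651/(-2150 - 2550)) - 33526) = √((4479 - 1651/(-4700)) - 33526) = √((4479 - 1651*(-1/4700)) - 33526) = √((4479 + 1651/4700) - 33526) = √(21052951/4700 - 33526) = √(-136519249/4700) = I*√6416404703/470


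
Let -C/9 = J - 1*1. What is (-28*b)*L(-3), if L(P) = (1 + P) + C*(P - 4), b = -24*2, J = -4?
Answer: -426048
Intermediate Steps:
b = -48
C = 45 (C = -9*(-4 - 1*1) = -9*(-4 - 1) = -9*(-5) = 45)
L(P) = -179 + 46*P (L(P) = (1 + P) + 45*(P - 4) = (1 + P) + 45*(-4 + P) = (1 + P) + (-180 + 45*P) = -179 + 46*P)
(-28*b)*L(-3) = (-28*(-48))*(-179 + 46*(-3)) = 1344*(-179 - 138) = 1344*(-317) = -426048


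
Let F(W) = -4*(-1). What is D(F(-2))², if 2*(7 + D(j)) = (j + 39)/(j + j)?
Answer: 4761/256 ≈ 18.598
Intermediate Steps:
F(W) = 4
D(j) = -7 + (39 + j)/(4*j) (D(j) = -7 + ((j + 39)/(j + j))/2 = -7 + ((39 + j)/((2*j)))/2 = -7 + ((39 + j)*(1/(2*j)))/2 = -7 + ((39 + j)/(2*j))/2 = -7 + (39 + j)/(4*j))
D(F(-2))² = ((¾)*(13 - 9*4)/4)² = ((¾)*(¼)*(13 - 36))² = ((¾)*(¼)*(-23))² = (-69/16)² = 4761/256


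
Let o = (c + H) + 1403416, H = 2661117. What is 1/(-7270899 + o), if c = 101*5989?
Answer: -1/2601477 ≈ -3.8440e-7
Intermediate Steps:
c = 604889
o = 4669422 (o = (604889 + 2661117) + 1403416 = 3266006 + 1403416 = 4669422)
1/(-7270899 + o) = 1/(-7270899 + 4669422) = 1/(-2601477) = -1/2601477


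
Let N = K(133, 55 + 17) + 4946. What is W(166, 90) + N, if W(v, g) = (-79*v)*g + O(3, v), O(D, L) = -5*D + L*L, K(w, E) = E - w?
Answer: -1147834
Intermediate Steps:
O(D, L) = L² - 5*D (O(D, L) = -5*D + L² = L² - 5*D)
N = 4885 (N = ((55 + 17) - 1*133) + 4946 = (72 - 133) + 4946 = -61 + 4946 = 4885)
W(v, g) = -15 + v² - 79*g*v (W(v, g) = (-79*v)*g + (v² - 5*3) = -79*g*v + (v² - 15) = -79*g*v + (-15 + v²) = -15 + v² - 79*g*v)
W(166, 90) + N = (-15 + 166² - 79*90*166) + 4885 = (-15 + 27556 - 1180260) + 4885 = -1152719 + 4885 = -1147834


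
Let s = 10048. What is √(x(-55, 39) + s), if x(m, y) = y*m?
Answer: √7903 ≈ 88.899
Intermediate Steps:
x(m, y) = m*y
√(x(-55, 39) + s) = √(-55*39 + 10048) = √(-2145 + 10048) = √7903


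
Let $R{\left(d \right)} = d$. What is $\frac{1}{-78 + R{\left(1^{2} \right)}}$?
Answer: $- \frac{1}{77} \approx -0.012987$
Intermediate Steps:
$\frac{1}{-78 + R{\left(1^{2} \right)}} = \frac{1}{-78 + 1^{2}} = \frac{1}{-78 + 1} = \frac{1}{-77} = - \frac{1}{77}$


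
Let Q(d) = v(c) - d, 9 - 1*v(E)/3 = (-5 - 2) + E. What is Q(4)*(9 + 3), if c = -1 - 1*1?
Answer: 600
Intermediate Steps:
c = -2 (c = -1 - 1 = -2)
v(E) = 48 - 3*E (v(E) = 27 - 3*((-5 - 2) + E) = 27 - 3*(-7 + E) = 27 + (21 - 3*E) = 48 - 3*E)
Q(d) = 54 - d (Q(d) = (48 - 3*(-2)) - d = (48 + 6) - d = 54 - d)
Q(4)*(9 + 3) = (54 - 1*4)*(9 + 3) = (54 - 4)*12 = 50*12 = 600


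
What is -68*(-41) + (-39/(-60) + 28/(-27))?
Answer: 1505311/540 ≈ 2787.6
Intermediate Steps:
-68*(-41) + (-39/(-60) + 28/(-27)) = 2788 + (-39*(-1/60) + 28*(-1/27)) = 2788 + (13/20 - 28/27) = 2788 - 209/540 = 1505311/540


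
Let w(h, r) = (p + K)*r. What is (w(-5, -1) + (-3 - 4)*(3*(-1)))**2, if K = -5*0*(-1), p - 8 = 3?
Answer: 100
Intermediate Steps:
p = 11 (p = 8 + 3 = 11)
K = 0 (K = 0*(-1) = 0)
w(h, r) = 11*r (w(h, r) = (11 + 0)*r = 11*r)
(w(-5, -1) + (-3 - 4)*(3*(-1)))**2 = (11*(-1) + (-3 - 4)*(3*(-1)))**2 = (-11 - 7*(-3))**2 = (-11 + 21)**2 = 10**2 = 100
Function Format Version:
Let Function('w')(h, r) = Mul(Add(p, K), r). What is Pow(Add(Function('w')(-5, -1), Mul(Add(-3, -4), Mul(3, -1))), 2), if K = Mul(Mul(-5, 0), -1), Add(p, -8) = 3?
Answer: 100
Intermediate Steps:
p = 11 (p = Add(8, 3) = 11)
K = 0 (K = Mul(0, -1) = 0)
Function('w')(h, r) = Mul(11, r) (Function('w')(h, r) = Mul(Add(11, 0), r) = Mul(11, r))
Pow(Add(Function('w')(-5, -1), Mul(Add(-3, -4), Mul(3, -1))), 2) = Pow(Add(Mul(11, -1), Mul(Add(-3, -4), Mul(3, -1))), 2) = Pow(Add(-11, Mul(-7, -3)), 2) = Pow(Add(-11, 21), 2) = Pow(10, 2) = 100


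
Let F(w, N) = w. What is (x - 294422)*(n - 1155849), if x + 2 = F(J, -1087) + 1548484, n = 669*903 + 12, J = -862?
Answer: -691426932540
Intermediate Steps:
n = 604119 (n = 604107 + 12 = 604119)
x = 1547620 (x = -2 + (-862 + 1548484) = -2 + 1547622 = 1547620)
(x - 294422)*(n - 1155849) = (1547620 - 294422)*(604119 - 1155849) = 1253198*(-551730) = -691426932540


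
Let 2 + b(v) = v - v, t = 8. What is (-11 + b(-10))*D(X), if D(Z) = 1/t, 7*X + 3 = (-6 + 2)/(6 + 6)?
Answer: -13/8 ≈ -1.6250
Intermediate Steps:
X = -10/21 (X = -3/7 + ((-6 + 2)/(6 + 6))/7 = -3/7 + (-4/12)/7 = -3/7 + (-4*1/12)/7 = -3/7 + (⅐)*(-⅓) = -3/7 - 1/21 = -10/21 ≈ -0.47619)
D(Z) = ⅛ (D(Z) = 1/8 = ⅛)
b(v) = -2 (b(v) = -2 + (v - v) = -2 + 0 = -2)
(-11 + b(-10))*D(X) = (-11 - 2)*(⅛) = -13*⅛ = -13/8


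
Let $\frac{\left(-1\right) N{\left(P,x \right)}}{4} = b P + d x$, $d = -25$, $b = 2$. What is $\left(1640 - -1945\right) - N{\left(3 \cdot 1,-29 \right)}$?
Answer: $6509$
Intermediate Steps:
$N{\left(P,x \right)} = - 8 P + 100 x$ ($N{\left(P,x \right)} = - 4 \left(2 P - 25 x\right) = - 4 \left(- 25 x + 2 P\right) = - 8 P + 100 x$)
$\left(1640 - -1945\right) - N{\left(3 \cdot 1,-29 \right)} = \left(1640 - -1945\right) - \left(- 8 \cdot 3 \cdot 1 + 100 \left(-29\right)\right) = \left(1640 + 1945\right) - \left(\left(-8\right) 3 - 2900\right) = 3585 - \left(-24 - 2900\right) = 3585 - -2924 = 3585 + 2924 = 6509$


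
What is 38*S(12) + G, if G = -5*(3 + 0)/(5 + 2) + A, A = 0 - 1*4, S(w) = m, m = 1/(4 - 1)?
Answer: 137/21 ≈ 6.5238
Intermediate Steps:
m = 1/3 ≈ 0.33333
S(w) = 1/3
A = -4 (A = 0 - 4 = -4)
G = -43/7 (G = -5*(3 + 0)/(5 + 2) - 4 = -15/7 - 4 = -43/7 ≈ -6.1429)
38*S(12) + G = 38*(1/3) - 43/7 = 38/3 - 43/7 = 137/21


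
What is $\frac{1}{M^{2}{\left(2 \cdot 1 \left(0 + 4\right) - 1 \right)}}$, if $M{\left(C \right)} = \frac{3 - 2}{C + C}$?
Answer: $196$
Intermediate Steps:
$M{\left(C \right)} = \frac{1}{2 C}$ ($M{\left(C \right)} = 1 \frac{1}{2 C} = \frac{1}{2 C}$)
$\frac{1}{M^{2}{\left(2 \cdot 1 \left(0 + 4\right) - 1 \right)}} = \frac{1}{\left(\frac{1}{2 \left(2 \cdot 1 \left(0 + 4\right) - 1\right)}\right)^{2}} = \frac{1}{\left(\frac{1}{2 \left(2 \cdot 1 \cdot 4 - 1\right)}\right)^{2}} = \frac{1}{\left(\frac{1}{2 \left(2 \cdot 4 - 1\right)}\right)^{2}} = \frac{1}{\left(\frac{1}{2 \left(8 - 1\right)}\right)^{2}} = \frac{1}{\left(\frac{1}{2 \cdot 7}\right)^{2}} = \frac{1}{\left(\frac{1}{2} \cdot \frac{1}{7}\right)^{2}} = \frac{1}{\left(\frac{1}{14}\right)^{2}} = \frac{1}{\frac{1}{196}} = 196$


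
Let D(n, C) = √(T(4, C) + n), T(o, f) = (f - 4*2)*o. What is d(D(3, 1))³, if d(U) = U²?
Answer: -15625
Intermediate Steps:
T(o, f) = o*(-8 + f) (T(o, f) = (f - 8)*o = (-8 + f)*o = o*(-8 + f))
D(n, C) = √(-32 + n + 4*C) (D(n, C) = √(4*(-8 + C) + n) = √((-32 + 4*C) + n) = √(-32 + n + 4*C))
d(D(3, 1))³ = ((√(-32 + 3 + 4*1))²)³ = ((√(-32 + 3 + 4))²)³ = ((√(-25))²)³ = ((5*I)²)³ = (-25)³ = -15625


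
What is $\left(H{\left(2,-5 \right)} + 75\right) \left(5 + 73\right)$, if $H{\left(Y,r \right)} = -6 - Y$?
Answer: $5226$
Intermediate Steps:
$\left(H{\left(2,-5 \right)} + 75\right) \left(5 + 73\right) = \left(\left(-6 - 2\right) + 75\right) \left(5 + 73\right) = \left(\left(-6 - 2\right) + 75\right) 78 = \left(-8 + 75\right) 78 = 67 \cdot 78 = 5226$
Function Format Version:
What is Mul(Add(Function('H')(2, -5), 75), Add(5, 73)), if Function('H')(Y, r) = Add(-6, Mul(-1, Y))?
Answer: 5226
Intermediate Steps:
Mul(Add(Function('H')(2, -5), 75), Add(5, 73)) = Mul(Add(Add(-6, Mul(-1, 2)), 75), Add(5, 73)) = Mul(Add(Add(-6, -2), 75), 78) = Mul(Add(-8, 75), 78) = Mul(67, 78) = 5226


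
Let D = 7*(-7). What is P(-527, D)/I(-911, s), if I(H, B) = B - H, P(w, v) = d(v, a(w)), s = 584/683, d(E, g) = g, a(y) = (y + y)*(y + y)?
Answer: 758755628/622797 ≈ 1218.3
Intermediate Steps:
D = -49
a(y) = 4*y**2 (a(y) = (2*y)*(2*y) = 4*y**2)
s = 584/683 (s = 584*(1/683) = 584/683 ≈ 0.85505)
P(w, v) = 4*w**2
P(-527, D)/I(-911, s) = (4*(-527)**2)/(584/683 - 1*(-911)) = (4*277729)/(584/683 + 911) = 1110916/(622797/683) = 1110916*(683/622797) = 758755628/622797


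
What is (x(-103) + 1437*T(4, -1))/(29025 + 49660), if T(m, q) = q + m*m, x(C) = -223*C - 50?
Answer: 44474/78685 ≈ 0.56522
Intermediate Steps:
x(C) = -50 - 223*C
T(m, q) = q + m**2
(x(-103) + 1437*T(4, -1))/(29025 + 49660) = ((-50 - 223*(-103)) + 1437*(-1 + 4**2))/(29025 + 49660) = ((-50 + 22969) + 1437*(-1 + 16))/78685 = (22919 + 1437*15)*(1/78685) = (22919 + 21555)*(1/78685) = 44474*(1/78685) = 44474/78685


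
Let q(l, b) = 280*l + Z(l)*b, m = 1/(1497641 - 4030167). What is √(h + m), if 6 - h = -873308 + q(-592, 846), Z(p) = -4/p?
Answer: √2280842889594536912681/46851731 ≈ 1019.3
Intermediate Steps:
m = -1/2532526 (m = 1/(-2532526) = -1/2532526 ≈ -3.9486e-7)
q(l, b) = 280*l - 4*b/l (q(l, b) = 280*l + (-4/l)*b = 280*l - 4*b/l)
h = 76891053/74 (h = 6 - (-873308 + (280*(-592) - 4*846/(-592))) = 6 - (-873308 + (-165760 - 4*846*(-1/592))) = 6 - (-873308 + (-165760 + 423/74)) = 6 - (-873308 - 12265817/74) = 6 - 1*(-76890609/74) = 6 + 76890609/74 = 76891053/74 ≈ 1.0391e+6)
√(h + m) = √(76891053/74 - 1/2532526) = √(48682147722451/46851731) = √2280842889594536912681/46851731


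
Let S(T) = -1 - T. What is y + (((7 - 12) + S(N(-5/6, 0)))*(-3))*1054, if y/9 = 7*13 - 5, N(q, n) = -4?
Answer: 7098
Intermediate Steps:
y = 774 (y = 9*(7*13 - 5) = 9*(91 - 5) = 9*86 = 774)
y + (((7 - 12) + S(N(-5/6, 0)))*(-3))*1054 = 774 + (((7 - 12) + (-1 - 1*(-4)))*(-3))*1054 = 774 + ((-5 + (-1 + 4))*(-3))*1054 = 774 + ((-5 + 3)*(-3))*1054 = 774 - 2*(-3)*1054 = 774 + 6*1054 = 774 + 6324 = 7098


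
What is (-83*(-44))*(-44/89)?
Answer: -160688/89 ≈ -1805.5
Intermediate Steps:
(-83*(-44))*(-44/89) = 3652*(-44*1/89) = 3652*(-44/89) = -160688/89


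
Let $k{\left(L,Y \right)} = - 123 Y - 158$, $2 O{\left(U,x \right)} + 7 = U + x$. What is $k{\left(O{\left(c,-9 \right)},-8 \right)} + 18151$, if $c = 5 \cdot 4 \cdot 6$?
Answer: $18977$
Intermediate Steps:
$c = 120$ ($c = 20 \cdot 6 = 120$)
$O{\left(U,x \right)} = - \frac{7}{2} + \frac{U}{2} + \frac{x}{2}$ ($O{\left(U,x \right)} = - \frac{7}{2} + \frac{U + x}{2} = - \frac{7}{2} + \left(\frac{U}{2} + \frac{x}{2}\right) = - \frac{7}{2} + \frac{U}{2} + \frac{x}{2}$)
$k{\left(L,Y \right)} = -158 - 123 Y$
$k{\left(O{\left(c,-9 \right)},-8 \right)} + 18151 = \left(-158 - -984\right) + 18151 = \left(-158 + 984\right) + 18151 = 826 + 18151 = 18977$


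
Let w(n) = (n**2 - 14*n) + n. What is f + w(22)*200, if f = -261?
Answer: 39339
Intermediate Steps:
w(n) = n**2 - 13*n
f + w(22)*200 = -261 + (22*(-13 + 22))*200 = -261 + (22*9)*200 = -261 + 198*200 = -261 + 39600 = 39339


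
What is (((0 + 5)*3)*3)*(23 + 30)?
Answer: 2385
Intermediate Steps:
(((0 + 5)*3)*3)*(23 + 30) = ((5*3)*3)*53 = (15*3)*53 = 45*53 = 2385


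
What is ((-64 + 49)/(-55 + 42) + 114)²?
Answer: 2241009/169 ≈ 13260.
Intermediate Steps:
((-64 + 49)/(-55 + 42) + 114)² = (-15/(-13) + 114)² = (-15*(-1/13) + 114)² = (15/13 + 114)² = (1497/13)² = 2241009/169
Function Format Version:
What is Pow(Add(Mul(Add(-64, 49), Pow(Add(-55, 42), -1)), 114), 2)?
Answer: Rational(2241009, 169) ≈ 13260.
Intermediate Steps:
Pow(Add(Mul(Add(-64, 49), Pow(Add(-55, 42), -1)), 114), 2) = Pow(Add(Mul(-15, Pow(-13, -1)), 114), 2) = Pow(Add(Mul(-15, Rational(-1, 13)), 114), 2) = Pow(Add(Rational(15, 13), 114), 2) = Pow(Rational(1497, 13), 2) = Rational(2241009, 169)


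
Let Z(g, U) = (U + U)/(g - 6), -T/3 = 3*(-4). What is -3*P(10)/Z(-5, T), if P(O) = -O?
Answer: -55/12 ≈ -4.5833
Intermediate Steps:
T = 36 (T = -9*(-4) = -3*(-12) = 36)
Z(g, U) = 2*U/(-6 + g) (Z(g, U) = (2*U)/(-6 + g) = 2*U/(-6 + g))
-3*P(10)/Z(-5, T) = -3*(-1*10)/(2*36/(-6 - 5)) = -(-30)/(2*36/(-11)) = -(-30)/(2*36*(-1/11)) = -(-30)/(-72/11) = -(-30)*(-11)/72 = -3*55/36 = -55/12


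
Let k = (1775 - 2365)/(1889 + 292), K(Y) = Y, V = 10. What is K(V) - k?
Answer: 22400/2181 ≈ 10.271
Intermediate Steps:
k = -590/2181 ≈ -0.27052
K(V) - k = 10 - 1*(-590/2181) = 10 + 590/2181 = 22400/2181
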